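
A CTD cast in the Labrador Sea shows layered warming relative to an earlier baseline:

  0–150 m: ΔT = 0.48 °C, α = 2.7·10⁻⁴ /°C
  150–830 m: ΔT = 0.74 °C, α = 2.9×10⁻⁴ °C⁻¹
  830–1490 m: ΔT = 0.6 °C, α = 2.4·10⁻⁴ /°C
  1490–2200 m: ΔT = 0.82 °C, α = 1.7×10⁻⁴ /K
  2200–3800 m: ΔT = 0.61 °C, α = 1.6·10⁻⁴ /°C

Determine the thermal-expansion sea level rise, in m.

about 0.52 m

2.7×10⁻⁴ × 0.48 × 150 = 0.01944 m
150–830 m: 680 × 2.9×10⁻⁴ × 0.74 = 0.145928 m
2.4×10⁻⁴ × 660 × 0.6 = 0.09504 m
710 × 0.82 × 1.7×10⁻⁴ = 0.098974 m
0.61 × 1600 × 1.6×10⁻⁴ = 0.15616 m
Δh = 0.01944 + 0.145928 + 0.09504 + 0.098974 + 0.15616 = 0.515542 m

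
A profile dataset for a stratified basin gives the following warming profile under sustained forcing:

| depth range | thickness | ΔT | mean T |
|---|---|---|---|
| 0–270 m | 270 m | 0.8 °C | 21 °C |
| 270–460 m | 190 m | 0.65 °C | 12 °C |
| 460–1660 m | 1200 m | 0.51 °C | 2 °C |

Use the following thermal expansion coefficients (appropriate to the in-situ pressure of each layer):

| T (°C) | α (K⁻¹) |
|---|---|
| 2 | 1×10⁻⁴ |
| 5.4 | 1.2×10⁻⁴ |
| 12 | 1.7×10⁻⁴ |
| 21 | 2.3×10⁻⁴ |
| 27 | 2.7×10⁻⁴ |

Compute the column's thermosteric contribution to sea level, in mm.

Layer 1 at 21 °C → α = 2.3×10⁻⁴ K⁻¹
Layer 2 at 12 °C → α = 1.7×10⁻⁴ K⁻¹
Layer 3 at 2 °C → α = 1×10⁻⁴ K⁻¹
Layer 1: 270 × 2.3×10⁻⁴ × 0.8 = 0.04968 m
270–460 m: 0.65 × 190 × 1.7×10⁻⁴ = 0.020995 m
Layer 3: 1200 × 0.51 × 1×10⁻⁴ = 0.06120 m
Δh = 0.04968 + 0.020995 + 0.06120 = 0.131875 m

Δh ≈ 132 mm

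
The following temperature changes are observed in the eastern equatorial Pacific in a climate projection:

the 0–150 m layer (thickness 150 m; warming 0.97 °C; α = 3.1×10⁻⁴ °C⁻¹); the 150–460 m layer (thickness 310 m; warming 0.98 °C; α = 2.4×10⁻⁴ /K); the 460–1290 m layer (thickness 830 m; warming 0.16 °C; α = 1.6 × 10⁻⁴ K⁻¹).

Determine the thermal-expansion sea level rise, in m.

Δh ≈ 0.139 m

0–150 m: 3.1×10⁻⁴ × 0.97 × 150 = 0.045105 m
Layer 2: 0.98 × 310 × 2.4×10⁻⁴ = 0.072912 m
460–1290 m: 1.6×10⁻⁴ × 0.16 × 830 = 0.021248 m
Δh = 0.045105 + 0.072912 + 0.021248 = 0.139265 m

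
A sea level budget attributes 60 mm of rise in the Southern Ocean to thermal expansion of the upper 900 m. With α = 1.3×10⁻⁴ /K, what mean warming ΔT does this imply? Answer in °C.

ΔT = Δh/(αH) = 0.06 / (1.3×10⁻⁴ × 900) ≈ 0.5128 °C

ΔT ≈ 0.51 °C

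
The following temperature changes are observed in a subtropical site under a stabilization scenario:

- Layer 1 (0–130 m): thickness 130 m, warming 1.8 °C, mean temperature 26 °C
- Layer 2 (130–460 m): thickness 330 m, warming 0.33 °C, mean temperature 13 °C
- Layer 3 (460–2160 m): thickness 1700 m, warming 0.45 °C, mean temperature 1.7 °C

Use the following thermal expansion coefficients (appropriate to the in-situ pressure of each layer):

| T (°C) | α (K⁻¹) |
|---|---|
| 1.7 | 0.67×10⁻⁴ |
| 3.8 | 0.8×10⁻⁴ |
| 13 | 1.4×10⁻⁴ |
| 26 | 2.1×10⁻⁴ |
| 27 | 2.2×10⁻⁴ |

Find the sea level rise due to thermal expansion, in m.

Layer 1 at 26 °C → α = 2.1×10⁻⁴ K⁻¹
Layer 2 at 13 °C → α = 1.4×10⁻⁴ K⁻¹
Layer 3 at 1.7 °C → α = 0.67×10⁻⁴ K⁻¹
Layer 1: 1.8 × 130 × 2.1×10⁻⁴ = 0.04914 m
130–460 m: 0.33 × 330 × 1.4×10⁻⁴ = 0.015246 m
460–2160 m: 0.67×10⁻⁴ × 1700 × 0.45 = 0.051255 m
Δh = 0.04914 + 0.015246 + 0.051255 = 0.115641 m

Δh = 0.116 m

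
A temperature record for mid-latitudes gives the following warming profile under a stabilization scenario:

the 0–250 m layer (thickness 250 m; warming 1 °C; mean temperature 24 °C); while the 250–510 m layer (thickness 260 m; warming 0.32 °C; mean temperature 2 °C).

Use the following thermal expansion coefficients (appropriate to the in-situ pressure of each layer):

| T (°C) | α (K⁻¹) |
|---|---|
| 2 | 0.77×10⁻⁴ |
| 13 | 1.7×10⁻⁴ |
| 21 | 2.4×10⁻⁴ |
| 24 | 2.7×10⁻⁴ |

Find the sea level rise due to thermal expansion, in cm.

Layer 1 at 24 °C → α = 2.7×10⁻⁴ K⁻¹
Layer 2 at 2 °C → α = 0.77×10⁻⁴ K⁻¹
0–250 m: 2.7×10⁻⁴ × 250 × 1 = 0.06750 m
260 × 0.32 × 0.77×10⁻⁴ = 0.0064064 m
Δh = 0.06750 + 0.0064064 = 0.0739064 m ≈ 7.39 cm

Δh = 7.39 cm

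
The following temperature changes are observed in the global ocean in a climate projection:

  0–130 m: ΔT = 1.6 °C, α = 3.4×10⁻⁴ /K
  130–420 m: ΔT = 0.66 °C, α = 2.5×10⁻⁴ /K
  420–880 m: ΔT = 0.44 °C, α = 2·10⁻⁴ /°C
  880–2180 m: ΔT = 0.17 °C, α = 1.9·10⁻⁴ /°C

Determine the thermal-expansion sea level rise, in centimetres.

about 20.1 cm

0–130 m: 1.6 × 130 × 3.4×10⁻⁴ = 0.07072 m
Layer 2: 2.5×10⁻⁴ × 290 × 0.66 = 0.04785 m
420–880 m: 2×10⁻⁴ × 460 × 0.44 = 0.04048 m
Layer 4: 0.17 × 1300 × 1.9×10⁻⁴ = 0.04199 m
Δh = 0.07072 + 0.04785 + 0.04048 + 0.04199 = 0.20104 m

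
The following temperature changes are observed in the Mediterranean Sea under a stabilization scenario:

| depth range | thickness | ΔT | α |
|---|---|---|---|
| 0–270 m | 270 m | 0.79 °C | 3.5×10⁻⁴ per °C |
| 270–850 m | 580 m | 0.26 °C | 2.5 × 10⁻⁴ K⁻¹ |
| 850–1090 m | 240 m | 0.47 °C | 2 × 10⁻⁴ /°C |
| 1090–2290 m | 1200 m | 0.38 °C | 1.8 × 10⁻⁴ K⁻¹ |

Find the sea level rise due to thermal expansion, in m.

0.79 × 3.5×10⁻⁴ × 270 = 0.074655 m
270–850 m: 2.5×10⁻⁴ × 0.26 × 580 = 0.03770 m
Layer 3: 2×10⁻⁴ × 0.47 × 240 = 0.02256 m
1090–2290 m: 1.8×10⁻⁴ × 0.38 × 1200 = 0.08208 m
Δh = 0.074655 + 0.03770 + 0.02256 + 0.08208 = 0.216995 m ≈ 0.217 m

0.217 m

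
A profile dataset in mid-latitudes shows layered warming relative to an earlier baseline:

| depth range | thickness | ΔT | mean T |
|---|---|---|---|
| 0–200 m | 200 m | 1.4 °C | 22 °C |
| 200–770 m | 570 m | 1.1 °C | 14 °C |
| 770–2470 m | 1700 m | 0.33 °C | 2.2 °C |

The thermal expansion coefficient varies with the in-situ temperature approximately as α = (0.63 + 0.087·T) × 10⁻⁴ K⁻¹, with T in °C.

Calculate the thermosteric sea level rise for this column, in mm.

about 233 mm

Layer 1: α = (0.63 + 0.087×22)×10⁻⁴ = 2.544×10⁻⁴ K⁻¹
Layer 2: α = (0.63 + 0.087×14)×10⁻⁴ = 1.848×10⁻⁴ K⁻¹
Layer 3: α = (0.63 + 0.087×2.2)×10⁻⁴ = 0.8214×10⁻⁴ K⁻¹
Layer 1: 200 × 1.4 × 2.544×10⁻⁴ = 0.071232 m
Layer 2: 1.1 × 1.848×10⁻⁴ × 570 = 0.1158696 m
770–2470 m: 0.8214×10⁻⁴ × 1700 × 0.33 = 0.04608054 m
Δh = 0.071232 + 0.1158696 + 0.04608054 = 0.23318214 m ≈ 233 mm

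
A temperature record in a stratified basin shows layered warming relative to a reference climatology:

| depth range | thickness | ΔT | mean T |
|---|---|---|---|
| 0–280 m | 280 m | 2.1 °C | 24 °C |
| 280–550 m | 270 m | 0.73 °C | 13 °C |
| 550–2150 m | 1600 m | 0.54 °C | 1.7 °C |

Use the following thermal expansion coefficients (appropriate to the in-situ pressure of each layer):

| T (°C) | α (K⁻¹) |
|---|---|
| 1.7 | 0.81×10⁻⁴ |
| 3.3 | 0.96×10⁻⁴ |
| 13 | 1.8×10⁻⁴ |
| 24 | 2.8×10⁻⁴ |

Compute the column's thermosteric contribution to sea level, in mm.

Layer 1 at 24 °C → α = 2.8×10⁻⁴ K⁻¹
Layer 2 at 13 °C → α = 1.8×10⁻⁴ K⁻¹
Layer 3 at 1.7 °C → α = 0.81×10⁻⁴ K⁻¹
0–280 m: 280 × 2.1 × 2.8×10⁻⁴ = 0.16464 m
Layer 2: 0.73 × 1.8×10⁻⁴ × 270 = 0.035478 m
1600 × 0.54 × 0.81×10⁻⁴ = 0.069984 m
Δh = 0.16464 + 0.035478 + 0.069984 = 0.270102 m

Δh ≈ 270 mm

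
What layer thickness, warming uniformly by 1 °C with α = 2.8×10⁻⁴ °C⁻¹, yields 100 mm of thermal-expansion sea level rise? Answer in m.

H = Δh/(αΔT) = 0.1 / (2.8×10⁻⁴ × 1) ≈ 357.1 m

about 360 m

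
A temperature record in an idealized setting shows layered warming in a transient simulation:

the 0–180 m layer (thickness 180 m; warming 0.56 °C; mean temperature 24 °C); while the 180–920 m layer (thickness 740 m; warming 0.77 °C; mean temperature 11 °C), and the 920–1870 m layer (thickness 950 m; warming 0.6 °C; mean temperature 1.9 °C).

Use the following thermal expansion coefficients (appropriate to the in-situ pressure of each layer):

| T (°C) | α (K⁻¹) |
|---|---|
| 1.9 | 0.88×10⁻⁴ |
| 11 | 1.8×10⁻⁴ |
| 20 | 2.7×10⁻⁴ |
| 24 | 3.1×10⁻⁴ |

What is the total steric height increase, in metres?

0.184 m

Layer 1 at 24 °C → α = 3.1×10⁻⁴ K⁻¹
Layer 2 at 11 °C → α = 1.8×10⁻⁴ K⁻¹
Layer 3 at 1.9 °C → α = 0.88×10⁻⁴ K⁻¹
180 × 3.1×10⁻⁴ × 0.56 = 0.031248 m
180–920 m: 0.77 × 1.8×10⁻⁴ × 740 = 0.102564 m
920–1870 m: 0.88×10⁻⁴ × 0.6 × 950 = 0.05016 m
Δh = 0.031248 + 0.102564 + 0.05016 = 0.183972 m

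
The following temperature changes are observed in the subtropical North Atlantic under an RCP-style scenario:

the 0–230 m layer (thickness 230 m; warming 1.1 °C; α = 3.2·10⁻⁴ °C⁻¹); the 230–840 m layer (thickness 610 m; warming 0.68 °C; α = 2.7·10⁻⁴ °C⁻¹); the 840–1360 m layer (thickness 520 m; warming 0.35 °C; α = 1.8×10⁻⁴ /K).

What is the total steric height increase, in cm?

Δh ≈ 22.6 cm

1.1 × 230 × 3.2×10⁻⁴ = 0.08096 m
2.7×10⁻⁴ × 0.68 × 610 = 0.111996 m
840–1360 m: 0.35 × 520 × 1.8×10⁻⁴ = 0.03276 m
Δh = 0.08096 + 0.111996 + 0.03276 = 0.225716 m ≈ 22.6 cm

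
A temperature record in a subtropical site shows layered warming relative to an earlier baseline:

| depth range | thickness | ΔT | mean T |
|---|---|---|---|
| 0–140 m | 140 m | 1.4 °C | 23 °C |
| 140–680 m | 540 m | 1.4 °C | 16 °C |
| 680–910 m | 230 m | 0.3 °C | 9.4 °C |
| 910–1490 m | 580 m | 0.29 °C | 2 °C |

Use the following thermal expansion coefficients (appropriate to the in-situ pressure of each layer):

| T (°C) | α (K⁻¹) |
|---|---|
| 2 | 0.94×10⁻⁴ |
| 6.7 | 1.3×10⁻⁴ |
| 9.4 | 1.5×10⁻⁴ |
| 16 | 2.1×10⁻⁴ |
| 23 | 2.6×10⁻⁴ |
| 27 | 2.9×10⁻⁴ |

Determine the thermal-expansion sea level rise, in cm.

Δh ≈ 23.6 cm

Layer 1 at 23 °C → α = 2.6×10⁻⁴ K⁻¹
Layer 2 at 16 °C → α = 2.1×10⁻⁴ K⁻¹
Layer 3 at 9.4 °C → α = 1.5×10⁻⁴ K⁻¹
Layer 4 at 2 °C → α = 0.94×10⁻⁴ K⁻¹
Layer 1: 140 × 1.4 × 2.6×10⁻⁴ = 0.05096 m
540 × 2.1×10⁻⁴ × 1.4 = 0.15876 m
680–910 m: 1.5×10⁻⁴ × 230 × 0.3 = 0.01035 m
Layer 4: 0.94×10⁻⁴ × 580 × 0.29 = 0.0158108 m
Δh = 0.05096 + 0.15876 + 0.01035 + 0.0158108 = 0.2358808 m ≈ 23.6 cm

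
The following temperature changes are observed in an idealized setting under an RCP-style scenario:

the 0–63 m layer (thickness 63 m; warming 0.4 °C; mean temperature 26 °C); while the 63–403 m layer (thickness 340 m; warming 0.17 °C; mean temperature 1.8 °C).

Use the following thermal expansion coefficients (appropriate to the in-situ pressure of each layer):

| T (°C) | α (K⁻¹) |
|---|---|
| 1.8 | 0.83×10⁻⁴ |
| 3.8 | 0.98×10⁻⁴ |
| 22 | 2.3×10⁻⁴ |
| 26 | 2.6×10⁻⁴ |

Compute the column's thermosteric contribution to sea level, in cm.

Δh ≈ 1.1 cm

Layer 1 at 26 °C → α = 2.6×10⁻⁴ K⁻¹
Layer 2 at 1.8 °C → α = 0.83×10⁻⁴ K⁻¹
0–63 m: 2.6×10⁻⁴ × 63 × 0.4 = 0.006552 m
0.83×10⁻⁴ × 0.17 × 340 = 0.0047974 m
Δh = 0.006552 + 0.0047974 = 0.0113494 m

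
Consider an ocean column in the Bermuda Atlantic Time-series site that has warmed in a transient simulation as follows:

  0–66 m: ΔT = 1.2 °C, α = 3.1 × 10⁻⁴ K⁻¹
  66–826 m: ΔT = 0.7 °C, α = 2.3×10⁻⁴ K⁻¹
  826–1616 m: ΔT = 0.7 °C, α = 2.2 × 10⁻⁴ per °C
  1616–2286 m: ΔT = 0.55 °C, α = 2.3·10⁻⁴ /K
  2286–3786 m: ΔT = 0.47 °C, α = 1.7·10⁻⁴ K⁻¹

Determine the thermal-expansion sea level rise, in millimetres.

473 mm of thermosteric rise

0–66 m: 66 × 1.2 × 3.1×10⁻⁴ = 0.024552 m
0.7 × 2.3×10⁻⁴ × 760 = 0.12236 m
0.7 × 790 × 2.2×10⁻⁴ = 0.12166 m
Layer 4: 2.3×10⁻⁴ × 0.55 × 670 = 0.084755 m
Layer 5: 1500 × 0.47 × 1.7×10⁻⁴ = 0.11985 m
Δh = 0.024552 + 0.12236 + 0.12166 + 0.084755 + 0.11985 = 0.473177 m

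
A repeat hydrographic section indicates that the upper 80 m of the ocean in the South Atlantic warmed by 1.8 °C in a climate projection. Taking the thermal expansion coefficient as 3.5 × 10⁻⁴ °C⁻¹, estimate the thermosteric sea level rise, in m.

Δh = αΔT·H = 3.5×10⁻⁴ × 1.8 × 80 = 0.05040 m

about 0.0504 m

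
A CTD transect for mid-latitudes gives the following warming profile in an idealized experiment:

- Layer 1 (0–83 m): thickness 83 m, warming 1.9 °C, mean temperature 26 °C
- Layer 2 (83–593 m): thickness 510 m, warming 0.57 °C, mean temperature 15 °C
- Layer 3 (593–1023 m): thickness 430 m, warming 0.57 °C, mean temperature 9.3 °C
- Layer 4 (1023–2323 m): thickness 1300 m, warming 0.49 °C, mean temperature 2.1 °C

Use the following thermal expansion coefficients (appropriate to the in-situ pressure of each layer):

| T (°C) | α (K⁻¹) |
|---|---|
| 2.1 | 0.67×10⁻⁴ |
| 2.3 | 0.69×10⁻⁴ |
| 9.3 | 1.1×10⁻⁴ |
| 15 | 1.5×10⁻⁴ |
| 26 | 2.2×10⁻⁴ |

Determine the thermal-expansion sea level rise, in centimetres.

Layer 1 at 26 °C → α = 2.2×10⁻⁴ K⁻¹
Layer 2 at 15 °C → α = 1.5×10⁻⁴ K⁻¹
Layer 3 at 9.3 °C → α = 1.1×10⁻⁴ K⁻¹
Layer 4 at 2.1 °C → α = 0.67×10⁻⁴ K⁻¹
0–83 m: 1.9 × 2.2×10⁻⁴ × 83 = 0.034694 m
83–593 m: 1.5×10⁻⁴ × 0.57 × 510 = 0.043605 m
0.57 × 1.1×10⁻⁴ × 430 = 0.026961 m
0.49 × 1300 × 0.67×10⁻⁴ = 0.042679 m
Δh = 0.034694 + 0.043605 + 0.026961 + 0.042679 = 0.147939 m

15 cm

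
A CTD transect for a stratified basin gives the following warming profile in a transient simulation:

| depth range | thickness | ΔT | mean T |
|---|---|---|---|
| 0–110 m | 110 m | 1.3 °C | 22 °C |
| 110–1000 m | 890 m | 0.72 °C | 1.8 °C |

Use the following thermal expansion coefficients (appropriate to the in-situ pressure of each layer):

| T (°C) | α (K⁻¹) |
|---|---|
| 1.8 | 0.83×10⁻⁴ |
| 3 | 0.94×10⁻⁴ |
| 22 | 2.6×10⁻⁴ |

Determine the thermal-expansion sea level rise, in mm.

90.4 mm of thermosteric rise

Layer 1 at 22 °C → α = 2.6×10⁻⁴ K⁻¹
Layer 2 at 1.8 °C → α = 0.83×10⁻⁴ K⁻¹
1.3 × 2.6×10⁻⁴ × 110 = 0.03718 m
Layer 2: 0.72 × 890 × 0.83×10⁻⁴ = 0.0531864 m
Δh = 0.03718 + 0.0531864 = 0.0903664 m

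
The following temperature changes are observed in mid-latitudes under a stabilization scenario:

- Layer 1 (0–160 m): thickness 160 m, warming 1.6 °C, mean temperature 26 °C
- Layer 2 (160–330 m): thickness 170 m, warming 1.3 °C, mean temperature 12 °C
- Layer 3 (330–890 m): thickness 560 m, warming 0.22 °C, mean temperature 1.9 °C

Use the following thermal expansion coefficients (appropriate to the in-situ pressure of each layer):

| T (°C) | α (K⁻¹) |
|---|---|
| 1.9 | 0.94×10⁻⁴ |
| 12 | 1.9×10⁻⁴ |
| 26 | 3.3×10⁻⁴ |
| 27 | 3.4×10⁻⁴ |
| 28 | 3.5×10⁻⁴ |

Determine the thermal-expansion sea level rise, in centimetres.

Layer 1 at 26 °C → α = 3.3×10⁻⁴ K⁻¹
Layer 2 at 12 °C → α = 1.9×10⁻⁴ K⁻¹
Layer 3 at 1.9 °C → α = 0.94×10⁻⁴ K⁻¹
160 × 3.3×10⁻⁴ × 1.6 = 0.08448 m
1.9×10⁻⁴ × 1.3 × 170 = 0.04199 m
0.22 × 560 × 0.94×10⁻⁴ = 0.0115808 m
Δh = 0.08448 + 0.04199 + 0.0115808 = 0.1380508 m

13.8 cm of thermosteric rise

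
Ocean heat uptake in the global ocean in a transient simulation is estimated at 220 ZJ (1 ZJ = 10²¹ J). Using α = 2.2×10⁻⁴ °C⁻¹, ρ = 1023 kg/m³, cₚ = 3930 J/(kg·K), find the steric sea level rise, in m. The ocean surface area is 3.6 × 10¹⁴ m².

0.0334 m

Per unit area: Q = 220×10²¹ / (3.6×10¹⁴) ≈ 6.111×10⁸ J/m²
Δh = αQ/(ρcₚ) = 2.2×10⁻⁴ × 6.111×10⁸ / (1023 × 3930) ≈ 0.03344 m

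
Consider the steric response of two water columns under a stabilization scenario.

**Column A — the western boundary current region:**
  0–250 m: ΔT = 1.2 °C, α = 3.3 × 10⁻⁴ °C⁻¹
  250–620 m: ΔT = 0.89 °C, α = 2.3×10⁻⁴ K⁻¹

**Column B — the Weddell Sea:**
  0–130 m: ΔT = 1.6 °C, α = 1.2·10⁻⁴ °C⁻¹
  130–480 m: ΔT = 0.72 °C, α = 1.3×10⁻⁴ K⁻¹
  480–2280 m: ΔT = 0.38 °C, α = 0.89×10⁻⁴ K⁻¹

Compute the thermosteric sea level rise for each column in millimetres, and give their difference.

A: 175 mm; B: 119 mm; difference 56.1 mm

A 0–250 m: 250 × 1.2 × 3.3×10⁻⁴ = 0.09900 m
A 250–620 m: 0.89 × 370 × 2.3×10⁻⁴ = 0.075739 m
A total: 0.174739 m
B 1.2×10⁻⁴ × 1.6 × 130 = 0.02496 m
B 350 × 1.3×10⁻⁴ × 0.72 = 0.03276 m
B Layer 3: 0.89×10⁻⁴ × 0.38 × 1800 = 0.060876 m
B total: 0.118596 m
Difference: 0.174739 − 0.118596 = 0.056143 m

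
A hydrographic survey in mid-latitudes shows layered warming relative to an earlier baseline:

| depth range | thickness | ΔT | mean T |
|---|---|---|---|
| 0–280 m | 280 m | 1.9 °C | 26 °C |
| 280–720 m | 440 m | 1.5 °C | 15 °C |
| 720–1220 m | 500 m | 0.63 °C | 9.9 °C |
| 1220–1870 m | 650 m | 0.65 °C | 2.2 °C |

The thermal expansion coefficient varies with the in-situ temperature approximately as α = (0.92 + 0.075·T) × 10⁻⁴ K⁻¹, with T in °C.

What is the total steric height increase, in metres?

Layer 1: α = (0.92 + 0.075×26)×10⁻⁴ = 2.87×10⁻⁴ K⁻¹
Layer 2: α = (0.92 + 0.075×15)×10⁻⁴ = 2.045×10⁻⁴ K⁻¹
Layer 3: α = (0.92 + 0.075×9.9)×10⁻⁴ = 1.6625×10⁻⁴ K⁻¹
Layer 4: α = (0.92 + 0.075×2.2)×10⁻⁴ = 1.085×10⁻⁴ K⁻¹
1.9 × 280 × 2.87×10⁻⁴ = 0.152684 m
Layer 2: 1.5 × 440 × 2.045×10⁻⁴ = 0.13497 m
720–1220 m: 0.63 × 1.6625×10⁻⁴ × 500 = 0.05236875 m
1220–1870 m: 650 × 1.085×10⁻⁴ × 0.65 = 0.04584125 m
Δh = 0.152684 + 0.13497 + 0.05236875 + 0.04584125 = 0.385864 m ≈ 0.39 m

about 0.39 m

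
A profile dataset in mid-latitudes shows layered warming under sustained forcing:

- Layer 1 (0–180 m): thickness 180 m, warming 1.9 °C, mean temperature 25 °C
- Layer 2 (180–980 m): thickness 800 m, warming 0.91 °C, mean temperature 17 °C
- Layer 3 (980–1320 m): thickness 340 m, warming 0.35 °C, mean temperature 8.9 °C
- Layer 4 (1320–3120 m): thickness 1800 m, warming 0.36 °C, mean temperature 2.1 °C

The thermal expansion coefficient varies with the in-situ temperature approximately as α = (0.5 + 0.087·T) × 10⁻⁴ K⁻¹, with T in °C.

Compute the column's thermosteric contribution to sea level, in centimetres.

Layer 1: α = (0.5 + 0.087×25)×10⁻⁴ = 2.675×10⁻⁴ K⁻¹
Layer 2: α = (0.5 + 0.087×17)×10⁻⁴ = 1.979×10⁻⁴ K⁻¹
Layer 3: α = (0.5 + 0.087×8.9)×10⁻⁴ = 1.2743×10⁻⁴ K⁻¹
Layer 4: α = (0.5 + 0.087×2.1)×10⁻⁴ = 0.6827×10⁻⁴ K⁻¹
1.9 × 2.675×10⁻⁴ × 180 = 0.091485 m
180–980 m: 800 × 0.91 × 1.979×10⁻⁴ = 0.1440712 m
Layer 3: 1.2743×10⁻⁴ × 340 × 0.35 = 0.01516417 m
0.36 × 0.6827×10⁻⁴ × 1800 = 0.04423896 m
Δh = 0.091485 + 0.1440712 + 0.01516417 + 0.04423896 = 0.29495933 m

about 29 cm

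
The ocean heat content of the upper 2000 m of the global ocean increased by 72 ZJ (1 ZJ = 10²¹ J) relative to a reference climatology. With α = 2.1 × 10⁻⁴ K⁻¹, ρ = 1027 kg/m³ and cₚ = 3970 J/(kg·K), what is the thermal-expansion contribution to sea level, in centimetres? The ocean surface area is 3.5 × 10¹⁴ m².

Per unit area: Q = 72×10²¹ / (3.5×10¹⁴) ≈ 2.057×10⁸ J/m²
Δh = αQ/(ρcₚ) = 2.1×10⁻⁴ × 2.057×10⁸ / (1027 × 3970) ≈ 0.010595 m

Δh ≈ 1.06 cm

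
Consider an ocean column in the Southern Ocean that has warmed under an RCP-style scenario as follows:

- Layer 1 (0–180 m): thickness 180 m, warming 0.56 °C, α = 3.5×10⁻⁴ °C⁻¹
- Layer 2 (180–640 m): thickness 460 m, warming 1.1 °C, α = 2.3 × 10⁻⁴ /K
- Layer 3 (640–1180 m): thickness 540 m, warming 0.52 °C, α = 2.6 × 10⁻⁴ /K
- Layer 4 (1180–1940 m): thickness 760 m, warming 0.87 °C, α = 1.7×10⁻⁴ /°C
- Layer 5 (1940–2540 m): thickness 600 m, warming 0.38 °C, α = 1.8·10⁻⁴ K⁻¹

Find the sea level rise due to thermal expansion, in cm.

37.8 cm of thermosteric rise

180 × 0.56 × 3.5×10⁻⁴ = 0.03528 m
180–640 m: 2.3×10⁻⁴ × 1.1 × 460 = 0.11638 m
640–1180 m: 0.52 × 540 × 2.6×10⁻⁴ = 0.073008 m
0.87 × 760 × 1.7×10⁻⁴ = 0.112404 m
Layer 5: 1.8×10⁻⁴ × 600 × 0.38 = 0.04104 m
Δh = 0.03528 + 0.11638 + 0.073008 + 0.112404 + 0.04104 = 0.378112 m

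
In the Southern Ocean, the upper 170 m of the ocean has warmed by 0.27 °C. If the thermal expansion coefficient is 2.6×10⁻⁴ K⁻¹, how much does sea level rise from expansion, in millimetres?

Δh = αΔT·H = 2.6×10⁻⁴ × 0.27 × 170 = 0.011934 m

Δh = 11.9 mm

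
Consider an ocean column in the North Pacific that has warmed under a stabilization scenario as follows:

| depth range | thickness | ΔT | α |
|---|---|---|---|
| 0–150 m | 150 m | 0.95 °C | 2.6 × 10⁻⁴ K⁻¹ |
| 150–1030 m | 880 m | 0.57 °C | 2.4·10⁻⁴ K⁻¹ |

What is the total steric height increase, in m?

0.157 m

Layer 1: 0.95 × 2.6×10⁻⁴ × 150 = 0.03705 m
Layer 2: 0.57 × 2.4×10⁻⁴ × 880 = 0.120384 m
Δh = 0.03705 + 0.120384 = 0.157434 m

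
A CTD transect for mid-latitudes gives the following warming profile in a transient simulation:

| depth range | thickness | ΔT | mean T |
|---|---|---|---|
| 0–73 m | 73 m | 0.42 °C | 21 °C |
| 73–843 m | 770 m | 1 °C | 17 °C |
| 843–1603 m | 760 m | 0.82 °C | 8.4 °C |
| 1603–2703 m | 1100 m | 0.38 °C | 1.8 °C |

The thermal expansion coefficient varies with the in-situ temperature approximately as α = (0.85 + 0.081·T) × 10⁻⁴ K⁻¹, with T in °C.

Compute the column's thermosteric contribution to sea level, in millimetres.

Layer 1: α = (0.85 + 0.081×21)×10⁻⁴ = 2.551×10⁻⁴ K⁻¹
Layer 2: α = (0.85 + 0.081×17)×10⁻⁴ = 2.227×10⁻⁴ K⁻¹
Layer 3: α = (0.85 + 0.081×8.4)×10⁻⁴ = 1.5304×10⁻⁴ K⁻¹
Layer 4: α = (0.85 + 0.081×1.8)×10⁻⁴ = 0.9958×10⁻⁴ K⁻¹
0–73 m: 73 × 2.551×10⁻⁴ × 0.42 = 0.007821366 m
2.227×10⁻⁴ × 770 × 1 = 0.171479 m
843–1603 m: 0.82 × 760 × 1.5304×10⁻⁴ = 0.095374528 m
Layer 4: 0.9958×10⁻⁴ × 0.38 × 1100 = 0.04162444 m
Δh = 0.007821366 + 0.171479 + 0.095374528 + 0.04162444 = 0.316299334 m ≈ 316 mm

about 316 mm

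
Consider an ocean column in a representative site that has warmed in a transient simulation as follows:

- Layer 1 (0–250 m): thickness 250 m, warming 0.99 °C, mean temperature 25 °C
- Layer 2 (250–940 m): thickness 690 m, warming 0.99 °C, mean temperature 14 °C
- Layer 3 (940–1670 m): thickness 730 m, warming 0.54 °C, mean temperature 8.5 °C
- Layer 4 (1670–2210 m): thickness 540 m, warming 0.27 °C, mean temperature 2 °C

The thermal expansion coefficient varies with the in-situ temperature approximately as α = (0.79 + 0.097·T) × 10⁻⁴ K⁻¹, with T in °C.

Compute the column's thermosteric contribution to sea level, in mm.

Δh = 300 mm

Layer 1: α = (0.79 + 0.097×25)×10⁻⁴ = 3.215×10⁻⁴ K⁻¹
Layer 2: α = (0.79 + 0.097×14)×10⁻⁴ = 2.148×10⁻⁴ K⁻¹
Layer 3: α = (0.79 + 0.097×8.5)×10⁻⁴ = 1.6145×10⁻⁴ K⁻¹
Layer 4: α = (0.79 + 0.097×2)×10⁻⁴ = 0.984×10⁻⁴ K⁻¹
3.215×10⁻⁴ × 0.99 × 250 = 0.07957125 m
690 × 2.148×10⁻⁴ × 0.99 = 0.14672988 m
940–1670 m: 730 × 0.54 × 1.6145×10⁻⁴ = 0.06364359 m
0.984×10⁻⁴ × 0.27 × 540 = 0.01434672 m
Δh = 0.07957125 + 0.14672988 + 0.06364359 + 0.01434672 = 0.30429144 m ≈ 300 mm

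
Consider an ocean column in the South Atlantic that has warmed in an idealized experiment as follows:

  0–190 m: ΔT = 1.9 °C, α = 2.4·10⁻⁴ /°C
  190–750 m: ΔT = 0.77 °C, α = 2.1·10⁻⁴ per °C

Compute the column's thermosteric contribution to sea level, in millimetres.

2.4×10⁻⁴ × 1.9 × 190 = 0.08664 m
560 × 2.1×10⁻⁴ × 0.77 = 0.090552 m
Δh = 0.08664 + 0.090552 = 0.177192 m ≈ 180 mm

about 180 mm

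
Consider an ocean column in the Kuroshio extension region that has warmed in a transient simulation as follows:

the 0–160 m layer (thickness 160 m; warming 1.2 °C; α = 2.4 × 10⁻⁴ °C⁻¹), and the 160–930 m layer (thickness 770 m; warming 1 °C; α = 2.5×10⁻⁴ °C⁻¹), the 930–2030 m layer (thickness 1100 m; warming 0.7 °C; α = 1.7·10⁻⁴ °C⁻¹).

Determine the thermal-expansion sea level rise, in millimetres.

Δh ≈ 369 mm

2.4×10⁻⁴ × 1.2 × 160 = 0.04608 m
160–930 m: 770 × 1 × 2.5×10⁻⁴ = 0.19250 m
0.7 × 1100 × 1.7×10⁻⁴ = 0.13090 m
Δh = 0.04608 + 0.19250 + 0.13090 = 0.36948 m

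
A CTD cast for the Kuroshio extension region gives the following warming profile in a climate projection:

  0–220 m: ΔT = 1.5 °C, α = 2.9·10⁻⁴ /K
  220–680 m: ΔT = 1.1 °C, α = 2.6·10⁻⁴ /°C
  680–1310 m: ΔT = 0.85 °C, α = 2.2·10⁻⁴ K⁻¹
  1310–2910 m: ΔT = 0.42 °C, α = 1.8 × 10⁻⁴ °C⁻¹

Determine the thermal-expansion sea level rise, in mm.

Δh = 466 mm

0–220 m: 220 × 2.9×10⁻⁴ × 1.5 = 0.09570 m
Layer 2: 1.1 × 460 × 2.6×10⁻⁴ = 0.13156 m
630 × 0.85 × 2.2×10⁻⁴ = 0.11781 m
1600 × 0.42 × 1.8×10⁻⁴ = 0.12096 m
Δh = 0.09570 + 0.13156 + 0.11781 + 0.12096 = 0.46603 m ≈ 466 mm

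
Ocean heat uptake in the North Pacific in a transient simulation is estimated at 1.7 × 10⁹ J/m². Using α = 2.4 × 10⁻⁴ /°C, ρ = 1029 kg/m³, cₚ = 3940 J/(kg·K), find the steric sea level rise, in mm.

Δh = αQ/(ρcₚ) = 2.4×10⁻⁴ × 1.7×10⁹ / (1029 × 3940) ≈ 0.10063 m

101 mm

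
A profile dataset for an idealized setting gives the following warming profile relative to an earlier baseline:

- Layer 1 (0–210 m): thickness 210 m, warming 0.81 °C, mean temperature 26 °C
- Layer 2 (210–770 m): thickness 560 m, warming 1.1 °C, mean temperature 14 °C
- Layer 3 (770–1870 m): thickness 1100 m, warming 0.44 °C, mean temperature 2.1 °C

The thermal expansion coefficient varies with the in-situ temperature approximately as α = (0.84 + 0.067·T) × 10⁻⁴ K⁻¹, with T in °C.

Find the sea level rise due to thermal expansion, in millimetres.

Layer 1: α = (0.84 + 0.067×26)×10⁻⁴ = 2.582×10⁻⁴ K⁻¹
Layer 2: α = (0.84 + 0.067×14)×10⁻⁴ = 1.778×10⁻⁴ K⁻¹
Layer 3: α = (0.84 + 0.067×2.1)×10⁻⁴ = 0.9807×10⁻⁴ K⁻¹
2.582×10⁻⁴ × 0.81 × 210 = 0.04391982 m
210–770 m: 1.778×10⁻⁴ × 1.1 × 560 = 0.1095248 m
770–1870 m: 1100 × 0.9807×10⁻⁴ × 0.44 = 0.04746588 m
Δh = 0.04391982 + 0.1095248 + 0.04746588 = 0.2009105 m ≈ 201 mm

201 mm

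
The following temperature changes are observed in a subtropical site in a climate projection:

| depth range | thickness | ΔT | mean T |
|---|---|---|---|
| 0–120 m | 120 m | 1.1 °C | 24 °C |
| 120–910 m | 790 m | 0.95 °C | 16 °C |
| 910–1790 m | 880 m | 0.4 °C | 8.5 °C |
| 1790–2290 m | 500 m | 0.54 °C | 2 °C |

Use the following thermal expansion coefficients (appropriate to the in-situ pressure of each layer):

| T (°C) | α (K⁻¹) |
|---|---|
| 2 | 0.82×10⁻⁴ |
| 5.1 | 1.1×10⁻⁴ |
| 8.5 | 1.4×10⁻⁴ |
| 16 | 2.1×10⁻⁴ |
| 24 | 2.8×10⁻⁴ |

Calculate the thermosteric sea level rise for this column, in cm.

Layer 1 at 24 °C → α = 2.8×10⁻⁴ K⁻¹
Layer 2 at 16 °C → α = 2.1×10⁻⁴ K⁻¹
Layer 3 at 8.5 °C → α = 1.4×10⁻⁴ K⁻¹
Layer 4 at 2 °C → α = 0.82×10⁻⁴ K⁻¹
2.8×10⁻⁴ × 1.1 × 120 = 0.03696 m
120–910 m: 0.95 × 790 × 2.1×10⁻⁴ = 0.157605 m
910–1790 m: 0.4 × 880 × 1.4×10⁻⁴ = 0.04928 m
Layer 4: 0.82×10⁻⁴ × 500 × 0.54 = 0.02214 m
Δh = 0.03696 + 0.157605 + 0.04928 + 0.02214 = 0.265985 m

Δh = 26.6 cm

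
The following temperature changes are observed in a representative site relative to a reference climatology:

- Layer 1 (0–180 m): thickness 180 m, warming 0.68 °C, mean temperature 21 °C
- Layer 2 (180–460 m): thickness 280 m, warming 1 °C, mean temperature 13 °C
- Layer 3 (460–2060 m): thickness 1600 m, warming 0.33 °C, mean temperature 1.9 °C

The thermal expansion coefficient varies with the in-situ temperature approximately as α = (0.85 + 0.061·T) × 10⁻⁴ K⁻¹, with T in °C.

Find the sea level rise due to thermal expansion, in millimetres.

123 mm

Layer 1: α = (0.85 + 0.061×21)×10⁻⁴ = 2.131×10⁻⁴ K⁻¹
Layer 2: α = (0.85 + 0.061×13)×10⁻⁴ = 1.643×10⁻⁴ K⁻¹
Layer 3: α = (0.85 + 0.061×1.9)×10⁻⁴ = 0.9659×10⁻⁴ K⁻¹
Layer 1: 0.68 × 2.131×10⁻⁴ × 180 = 0.02608344 m
180–460 m: 1.643×10⁻⁴ × 280 × 1 = 0.046004 m
Layer 3: 0.33 × 1600 × 0.9659×10⁻⁴ = 0.05099952 m
Δh = 0.02608344 + 0.046004 + 0.05099952 = 0.12308696 m ≈ 123 mm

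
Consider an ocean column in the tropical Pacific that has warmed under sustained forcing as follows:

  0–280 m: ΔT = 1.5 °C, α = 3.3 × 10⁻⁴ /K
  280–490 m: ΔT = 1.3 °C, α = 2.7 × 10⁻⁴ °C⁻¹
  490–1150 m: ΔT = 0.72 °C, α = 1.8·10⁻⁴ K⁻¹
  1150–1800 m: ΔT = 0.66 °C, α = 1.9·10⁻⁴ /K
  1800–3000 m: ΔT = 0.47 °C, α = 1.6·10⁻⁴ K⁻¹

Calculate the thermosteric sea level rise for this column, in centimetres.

1.5 × 280 × 3.3×10⁻⁴ = 0.13860 m
280–490 m: 210 × 2.7×10⁻⁴ × 1.3 = 0.07371 m
0.72 × 1.8×10⁻⁴ × 660 = 0.085536 m
1150–1800 m: 0.66 × 1.9×10⁻⁴ × 650 = 0.08151 m
Layer 5: 1.6×10⁻⁴ × 1200 × 0.47 = 0.09024 m
Δh = 0.13860 + 0.07371 + 0.085536 + 0.08151 + 0.09024 = 0.469596 m

Δh ≈ 47.0 cm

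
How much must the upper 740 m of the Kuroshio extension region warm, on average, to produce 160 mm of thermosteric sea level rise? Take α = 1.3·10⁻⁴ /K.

about 1.66 °C

ΔT = Δh/(αH) = 0.16 / (1.3×10⁻⁴ × 740) ≈ 1.663 °C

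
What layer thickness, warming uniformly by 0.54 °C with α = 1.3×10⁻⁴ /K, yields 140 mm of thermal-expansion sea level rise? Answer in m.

H = Δh/(αΔT) = 0.14 / (1.3×10⁻⁴ × 0.54) ≈ 1994 m

H ≈ 2000 m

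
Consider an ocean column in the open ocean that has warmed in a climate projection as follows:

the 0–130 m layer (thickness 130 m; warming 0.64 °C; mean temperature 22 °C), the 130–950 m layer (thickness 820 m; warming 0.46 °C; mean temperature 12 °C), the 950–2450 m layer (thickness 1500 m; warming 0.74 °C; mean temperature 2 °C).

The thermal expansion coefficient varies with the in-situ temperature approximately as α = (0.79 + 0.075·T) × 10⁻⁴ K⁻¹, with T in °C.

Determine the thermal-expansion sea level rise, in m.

about 0.188 m

Layer 1: α = (0.79 + 0.075×22)×10⁻⁴ = 2.44×10⁻⁴ K⁻¹
Layer 2: α = (0.79 + 0.075×12)×10⁻⁴ = 1.69×10⁻⁴ K⁻¹
Layer 3: α = (0.79 + 0.075×2)×10⁻⁴ = 0.94×10⁻⁴ K⁻¹
0–130 m: 130 × 0.64 × 2.44×10⁻⁴ = 0.0203008 m
820 × 0.46 × 1.69×10⁻⁴ = 0.0637468 m
1500 × 0.94×10⁻⁴ × 0.74 = 0.10434 m
Δh = 0.0203008 + 0.0637468 + 0.10434 = 0.1883876 m ≈ 0.188 m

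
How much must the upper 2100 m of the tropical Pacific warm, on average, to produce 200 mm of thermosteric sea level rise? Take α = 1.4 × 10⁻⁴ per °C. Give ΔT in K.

ΔT = Δh/(αH) = 0.2 / (1.4×10⁻⁴ × 2100) ≈ 0.6803 K

about 0.68 K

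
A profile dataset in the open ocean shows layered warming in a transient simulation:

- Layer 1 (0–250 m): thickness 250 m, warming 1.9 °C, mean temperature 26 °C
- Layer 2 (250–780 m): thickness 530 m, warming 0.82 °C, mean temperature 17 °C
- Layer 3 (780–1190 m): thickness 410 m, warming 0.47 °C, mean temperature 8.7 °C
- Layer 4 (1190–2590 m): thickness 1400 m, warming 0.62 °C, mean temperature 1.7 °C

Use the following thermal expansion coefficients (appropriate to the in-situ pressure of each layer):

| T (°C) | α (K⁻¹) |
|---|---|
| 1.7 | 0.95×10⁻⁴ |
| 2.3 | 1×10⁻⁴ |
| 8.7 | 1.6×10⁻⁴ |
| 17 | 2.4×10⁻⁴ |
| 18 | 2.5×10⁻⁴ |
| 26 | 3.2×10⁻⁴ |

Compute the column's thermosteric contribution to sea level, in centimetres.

Layer 1 at 26 °C → α = 3.2×10⁻⁴ K⁻¹
Layer 2 at 17 °C → α = 2.4×10⁻⁴ K⁻¹
Layer 3 at 8.7 °C → α = 1.6×10⁻⁴ K⁻¹
Layer 4 at 1.7 °C → α = 0.95×10⁻⁴ K⁻¹
0–250 m: 3.2×10⁻⁴ × 1.9 × 250 = 0.15200 m
530 × 2.4×10⁻⁴ × 0.82 = 0.104304 m
780–1190 m: 410 × 0.47 × 1.6×10⁻⁴ = 0.030832 m
0.62 × 1400 × 0.95×10⁻⁴ = 0.08246 m
Δh = 0.15200 + 0.104304 + 0.030832 + 0.08246 = 0.369596 m

about 37 cm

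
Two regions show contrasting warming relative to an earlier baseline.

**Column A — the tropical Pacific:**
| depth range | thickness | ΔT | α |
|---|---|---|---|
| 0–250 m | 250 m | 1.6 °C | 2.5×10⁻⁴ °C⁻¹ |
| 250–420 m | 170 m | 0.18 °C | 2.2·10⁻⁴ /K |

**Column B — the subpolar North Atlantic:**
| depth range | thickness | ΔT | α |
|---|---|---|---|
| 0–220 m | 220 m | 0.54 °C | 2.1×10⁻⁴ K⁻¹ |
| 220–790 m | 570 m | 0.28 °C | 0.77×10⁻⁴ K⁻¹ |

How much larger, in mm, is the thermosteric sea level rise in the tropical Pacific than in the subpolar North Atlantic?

69 mm

A Layer 1: 250 × 2.5×10⁻⁴ × 1.6 = 0.10000 m
A 0.18 × 2.2×10⁻⁴ × 170 = 0.006732 m
A total: 0.106732 m
B Layer 1: 2.1×10⁻⁴ × 0.54 × 220 = 0.024948 m
B Layer 2: 0.28 × 570 × 0.77×10⁻⁴ = 0.0122892 m
B total: 0.0372372 m
Difference: 0.106732 − 0.0372372 = 0.0694948 m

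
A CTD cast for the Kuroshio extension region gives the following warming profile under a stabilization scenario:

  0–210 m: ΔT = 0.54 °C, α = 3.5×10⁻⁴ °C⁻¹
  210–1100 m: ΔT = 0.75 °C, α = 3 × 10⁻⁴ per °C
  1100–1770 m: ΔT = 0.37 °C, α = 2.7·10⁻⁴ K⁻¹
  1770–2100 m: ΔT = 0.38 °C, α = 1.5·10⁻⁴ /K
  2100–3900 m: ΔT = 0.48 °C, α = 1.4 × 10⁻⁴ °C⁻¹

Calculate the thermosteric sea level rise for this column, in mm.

3.5×10⁻⁴ × 0.54 × 210 = 0.03969 m
Layer 2: 890 × 0.75 × 3×10⁻⁴ = 0.20025 m
Layer 3: 2.7×10⁻⁴ × 0.37 × 670 = 0.066933 m
Layer 4: 1.5×10⁻⁴ × 330 × 0.38 = 0.01881 m
2100–3900 m: 0.48 × 1800 × 1.4×10⁻⁴ = 0.12096 m
Δh = 0.03969 + 0.20025 + 0.066933 + 0.01881 + 0.12096 = 0.446643 m

Δh ≈ 450 mm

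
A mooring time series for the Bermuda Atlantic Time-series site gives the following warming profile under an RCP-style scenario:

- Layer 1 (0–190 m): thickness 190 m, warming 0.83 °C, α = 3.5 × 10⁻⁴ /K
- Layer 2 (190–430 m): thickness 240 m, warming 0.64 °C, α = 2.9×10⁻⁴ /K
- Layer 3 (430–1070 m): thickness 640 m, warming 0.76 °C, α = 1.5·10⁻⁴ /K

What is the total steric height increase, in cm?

0–190 m: 190 × 3.5×10⁻⁴ × 0.83 = 0.055195 m
190–430 m: 0.64 × 240 × 2.9×10⁻⁴ = 0.044544 m
Layer 3: 1.5×10⁻⁴ × 0.76 × 640 = 0.07296 m
Δh = 0.055195 + 0.044544 + 0.07296 = 0.172699 m

about 17.3 cm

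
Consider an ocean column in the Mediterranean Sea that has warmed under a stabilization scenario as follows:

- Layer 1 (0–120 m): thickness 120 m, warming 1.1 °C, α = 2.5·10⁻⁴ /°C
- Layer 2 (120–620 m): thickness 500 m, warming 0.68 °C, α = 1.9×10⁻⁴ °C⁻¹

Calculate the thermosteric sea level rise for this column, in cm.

9.8 cm

1.1 × 2.5×10⁻⁴ × 120 = 0.03300 m
120–620 m: 1.9×10⁻⁴ × 0.68 × 500 = 0.06460 m
Δh = 0.03300 + 0.06460 = 0.09760 m ≈ 9.8 cm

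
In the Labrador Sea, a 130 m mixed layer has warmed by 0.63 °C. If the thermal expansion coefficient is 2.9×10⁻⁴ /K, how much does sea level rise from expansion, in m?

Δh = αΔT·H = 2.9×10⁻⁴ × 0.63 × 130 = 0.023751 m

about 0.0238 m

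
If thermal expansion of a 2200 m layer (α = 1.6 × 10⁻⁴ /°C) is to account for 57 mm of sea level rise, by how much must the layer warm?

ΔT = Δh/(αH) = 0.057 / (1.6×10⁻⁴ × 2200) ≈ 0.1619 K

about 0.162 K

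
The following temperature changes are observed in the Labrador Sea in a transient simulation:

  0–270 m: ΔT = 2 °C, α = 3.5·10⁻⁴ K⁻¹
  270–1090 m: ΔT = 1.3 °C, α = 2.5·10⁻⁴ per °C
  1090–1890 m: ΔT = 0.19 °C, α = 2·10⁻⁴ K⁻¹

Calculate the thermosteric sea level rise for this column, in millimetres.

270 × 2 × 3.5×10⁻⁴ = 0.18900 m
270–1090 m: 820 × 2.5×10⁻⁴ × 1.3 = 0.26650 m
Layer 3: 800 × 2×10⁻⁴ × 0.19 = 0.03040 m
Δh = 0.18900 + 0.26650 + 0.03040 = 0.48590 m

490 mm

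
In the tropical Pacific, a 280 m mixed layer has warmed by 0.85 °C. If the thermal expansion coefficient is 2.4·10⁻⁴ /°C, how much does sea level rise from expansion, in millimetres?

Δh = αΔT·H = 2.4×10⁻⁴ × 0.85 × 280 = 0.05712 m

about 57.1 mm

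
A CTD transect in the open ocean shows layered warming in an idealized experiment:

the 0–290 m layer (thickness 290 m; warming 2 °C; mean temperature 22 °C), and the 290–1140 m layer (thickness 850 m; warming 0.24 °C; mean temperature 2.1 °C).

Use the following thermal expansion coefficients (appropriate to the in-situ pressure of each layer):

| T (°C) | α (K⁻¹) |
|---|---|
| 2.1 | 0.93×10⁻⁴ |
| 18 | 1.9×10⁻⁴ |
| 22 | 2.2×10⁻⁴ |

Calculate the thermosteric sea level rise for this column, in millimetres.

about 147 mm

Layer 1 at 22 °C → α = 2.2×10⁻⁴ K⁻¹
Layer 2 at 2.1 °C → α = 0.93×10⁻⁴ K⁻¹
290 × 2 × 2.2×10⁻⁴ = 0.12760 m
290–1140 m: 850 × 0.24 × 0.93×10⁻⁴ = 0.018972 m
Δh = 0.12760 + 0.018972 = 0.146572 m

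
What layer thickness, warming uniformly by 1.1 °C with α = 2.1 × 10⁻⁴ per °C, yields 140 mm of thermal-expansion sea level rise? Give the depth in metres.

about 606 m

H = Δh/(αΔT) = 0.14 / (2.1×10⁻⁴ × 1.1) ≈ 606.1 m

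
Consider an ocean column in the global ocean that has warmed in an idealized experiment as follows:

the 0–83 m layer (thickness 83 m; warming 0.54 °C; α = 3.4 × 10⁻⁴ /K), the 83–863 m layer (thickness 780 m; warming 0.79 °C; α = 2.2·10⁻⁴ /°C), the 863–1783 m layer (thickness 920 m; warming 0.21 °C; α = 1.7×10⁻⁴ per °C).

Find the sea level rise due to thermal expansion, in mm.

about 184 mm

Layer 1: 0.54 × 83 × 3.4×10⁻⁴ = 0.0152388 m
83–863 m: 0.79 × 780 × 2.2×10⁻⁴ = 0.135564 m
Layer 3: 0.21 × 920 × 1.7×10⁻⁴ = 0.032844 m
Δh = 0.0152388 + 0.135564 + 0.032844 = 0.1836468 m ≈ 184 mm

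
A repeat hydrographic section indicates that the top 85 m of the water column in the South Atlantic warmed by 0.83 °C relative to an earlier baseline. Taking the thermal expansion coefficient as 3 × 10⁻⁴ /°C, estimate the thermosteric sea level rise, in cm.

Δh = αΔT·H = 3×10⁻⁴ × 0.83 × 85 = 0.021165 m

about 2.12 cm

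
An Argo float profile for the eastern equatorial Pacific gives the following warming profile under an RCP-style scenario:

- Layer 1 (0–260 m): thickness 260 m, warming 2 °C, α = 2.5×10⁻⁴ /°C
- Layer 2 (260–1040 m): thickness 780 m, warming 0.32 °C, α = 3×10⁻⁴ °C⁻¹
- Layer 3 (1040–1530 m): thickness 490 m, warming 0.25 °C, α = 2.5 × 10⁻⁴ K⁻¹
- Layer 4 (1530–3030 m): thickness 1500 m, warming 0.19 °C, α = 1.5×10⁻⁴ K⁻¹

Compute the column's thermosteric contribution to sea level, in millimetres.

280 mm

0–260 m: 260 × 2.5×10⁻⁴ × 2 = 0.13000 m
260–1040 m: 780 × 3×10⁻⁴ × 0.32 = 0.07488 m
Layer 3: 0.25 × 2.5×10⁻⁴ × 490 = 0.030625 m
1.5×10⁻⁴ × 0.19 × 1500 = 0.04275 m
Δh = 0.13000 + 0.07488 + 0.030625 + 0.04275 = 0.278255 m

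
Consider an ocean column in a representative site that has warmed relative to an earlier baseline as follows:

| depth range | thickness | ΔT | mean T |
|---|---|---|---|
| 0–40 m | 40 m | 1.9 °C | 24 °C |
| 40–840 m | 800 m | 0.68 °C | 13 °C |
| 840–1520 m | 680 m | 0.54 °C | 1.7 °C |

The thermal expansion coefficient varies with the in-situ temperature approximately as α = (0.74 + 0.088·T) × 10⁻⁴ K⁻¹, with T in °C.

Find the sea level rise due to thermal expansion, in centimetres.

Layer 1: α = (0.74 + 0.088×24)×10⁻⁴ = 2.852×10⁻⁴ K⁻¹
Layer 2: α = (0.74 + 0.088×13)×10⁻⁴ = 1.884×10⁻⁴ K⁻¹
Layer 3: α = (0.74 + 0.088×1.7)×10⁻⁴ = 0.8896×10⁻⁴ K⁻¹
Layer 1: 1.9 × 2.852×10⁻⁴ × 40 = 0.0216752 m
Layer 2: 1.884×10⁻⁴ × 0.68 × 800 = 0.1024896 m
Layer 3: 0.8896×10⁻⁴ × 680 × 0.54 = 0.032666112 m
Δh = 0.0216752 + 0.1024896 + 0.032666112 = 0.156830912 m

16 cm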